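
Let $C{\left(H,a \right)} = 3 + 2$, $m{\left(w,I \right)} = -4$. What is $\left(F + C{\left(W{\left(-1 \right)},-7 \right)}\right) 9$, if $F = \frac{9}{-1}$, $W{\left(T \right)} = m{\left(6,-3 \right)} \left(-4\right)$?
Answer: $-36$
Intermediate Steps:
$W{\left(T \right)} = 16$ ($W{\left(T \right)} = \left(-4\right) \left(-4\right) = 16$)
$F = -9$ ($F = 9 \left(-1\right) = -9$)
$C{\left(H,a \right)} = 5$
$\left(F + C{\left(W{\left(-1 \right)},-7 \right)}\right) 9 = \left(-9 + 5\right) 9 = \left(-4\right) 9 = -36$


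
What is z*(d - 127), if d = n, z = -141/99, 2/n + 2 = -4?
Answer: 17954/99 ≈ 181.35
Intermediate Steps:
n = -⅓ (n = 2/(-2 - 4) = 2/(-6) = 2*(-⅙) = -⅓ ≈ -0.33333)
z = -47/33 (z = -141*1/99 = -47/33 ≈ -1.4242)
d = -⅓ ≈ -0.33333
z*(d - 127) = -47*(-⅓ - 127)/33 = -47/33*(-382/3) = 17954/99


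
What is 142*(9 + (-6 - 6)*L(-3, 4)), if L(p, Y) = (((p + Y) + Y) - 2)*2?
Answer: -8946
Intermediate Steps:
L(p, Y) = -4 + 2*p + 4*Y (L(p, Y) = (((Y + p) + Y) - 2)*2 = ((p + 2*Y) - 2)*2 = (-2 + p + 2*Y)*2 = -4 + 2*p + 4*Y)
142*(9 + (-6 - 6)*L(-3, 4)) = 142*(9 + (-6 - 6)*(-4 + 2*(-3) + 4*4)) = 142*(9 - 12*(-4 - 6 + 16)) = 142*(9 - 12*6) = 142*(9 - 72) = 142*(-63) = -8946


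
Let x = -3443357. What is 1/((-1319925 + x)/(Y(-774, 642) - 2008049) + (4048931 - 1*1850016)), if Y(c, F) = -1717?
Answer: 1004883/2209654683586 ≈ 4.5477e-7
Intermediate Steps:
1/((-1319925 + x)/(Y(-774, 642) - 2008049) + (4048931 - 1*1850016)) = 1/((-1319925 - 3443357)/(-1717 - 2008049) + (4048931 - 1*1850016)) = 1/(-4763282/(-2009766) + (4048931 - 1850016)) = 1/(-4763282*(-1/2009766) + 2198915) = 1/(2381641/1004883 + 2198915) = 1/(2209654683586/1004883) = 1004883/2209654683586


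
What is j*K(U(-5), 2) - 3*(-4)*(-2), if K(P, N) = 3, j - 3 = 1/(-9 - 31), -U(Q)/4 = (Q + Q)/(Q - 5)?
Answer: -603/40 ≈ -15.075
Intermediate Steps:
U(Q) = -8*Q/(-5 + Q) (U(Q) = -4*(Q + Q)/(Q - 5) = -4*2*Q/(-5 + Q) = -8*Q/(-5 + Q))
j = 119/40 (j = 3 + 1/(-9 - 31) = 3 + 1/(-40) = 3 - 1/40 = 119/40 ≈ 2.9750)
j*K(U(-5), 2) - 3*(-4)*(-2) = (119/40)*3 - 3*(-4)*(-2) = 357/40 + 12*(-2) = 357/40 - 24 = -603/40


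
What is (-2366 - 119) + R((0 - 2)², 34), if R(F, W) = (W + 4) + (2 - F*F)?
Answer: -2461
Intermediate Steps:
R(F, W) = 6 + W - F² (R(F, W) = (4 + W) + (2 - F²) = 6 + W - F²)
(-2366 - 119) + R((0 - 2)², 34) = (-2366 - 119) + (6 + 34 - ((0 - 2)²)²) = -2485 + (6 + 34 - ((-2)²)²) = -2485 + (6 + 34 - 1*4²) = -2485 + (6 + 34 - 1*16) = -2485 + (6 + 34 - 16) = -2485 + 24 = -2461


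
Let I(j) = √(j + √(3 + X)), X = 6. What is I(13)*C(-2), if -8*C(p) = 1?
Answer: -½ ≈ -0.50000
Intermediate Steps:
C(p) = -⅛ (C(p) = -⅛*1 = -⅛)
I(j) = √(3 + j) (I(j) = √(j + √(3 + 6)) = √(j + √9) = √(j + 3) = √(3 + j))
I(13)*C(-2) = √(3 + 13)*(-⅛) = √16*(-⅛) = 4*(-⅛) = -½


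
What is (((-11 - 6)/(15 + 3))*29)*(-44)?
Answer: 10846/9 ≈ 1205.1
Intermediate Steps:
(((-11 - 6)/(15 + 3))*29)*(-44) = (-17/18*29)*(-44) = (-17*1/18*29)*(-44) = -17/18*29*(-44) = -493/18*(-44) = 10846/9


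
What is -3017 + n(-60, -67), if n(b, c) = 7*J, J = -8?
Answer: -3073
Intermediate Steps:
n(b, c) = -56 (n(b, c) = 7*(-8) = -56)
-3017 + n(-60, -67) = -3017 - 56 = -3073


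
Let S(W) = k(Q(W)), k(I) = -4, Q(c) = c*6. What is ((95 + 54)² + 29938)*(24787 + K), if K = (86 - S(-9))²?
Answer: 1714695293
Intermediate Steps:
Q(c) = 6*c
S(W) = -4
K = 8100 (K = (86 - 1*(-4))² = (86 + 4)² = 90² = 8100)
((95 + 54)² + 29938)*(24787 + K) = ((95 + 54)² + 29938)*(24787 + 8100) = (149² + 29938)*32887 = (22201 + 29938)*32887 = 52139*32887 = 1714695293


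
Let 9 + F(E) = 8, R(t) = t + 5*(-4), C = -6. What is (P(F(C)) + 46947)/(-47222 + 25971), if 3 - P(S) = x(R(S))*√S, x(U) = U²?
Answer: -46950/21251 + 441*I/21251 ≈ -2.2093 + 0.020752*I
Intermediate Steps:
R(t) = -20 + t (R(t) = t - 20 = -20 + t)
F(E) = -1 (F(E) = -9 + 8 = -1)
P(S) = 3 - √S*(-20 + S)² (P(S) = 3 - (-20 + S)²*√S = 3 - √S*(-20 + S)²)
(P(F(C)) + 46947)/(-47222 + 25971) = ((3 - √(-1)*(-20 - 1)²) + 46947)/(-47222 + 25971) = ((3 - 1*I*(-21)²) + 46947)/(-21251) = ((3 - 1*I*441) + 46947)*(-1/21251) = ((3 - 441*I) + 46947)*(-1/21251) = (46950 - 441*I)*(-1/21251) = -46950/21251 + 441*I/21251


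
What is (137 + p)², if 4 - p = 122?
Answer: 361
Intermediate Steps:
p = -118 (p = 4 - 1*122 = 4 - 122 = -118)
(137 + p)² = (137 - 118)² = 19² = 361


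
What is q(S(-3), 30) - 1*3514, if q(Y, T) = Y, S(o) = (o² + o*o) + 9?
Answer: -3487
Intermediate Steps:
S(o) = 9 + 2*o² (S(o) = (o² + o²) + 9 = 2*o² + 9 = 9 + 2*o²)
q(S(-3), 30) - 1*3514 = (9 + 2*(-3)²) - 1*3514 = (9 + 2*9) - 3514 = (9 + 18) - 3514 = 27 - 3514 = -3487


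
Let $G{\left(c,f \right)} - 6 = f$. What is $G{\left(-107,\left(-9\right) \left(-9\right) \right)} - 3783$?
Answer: $-3696$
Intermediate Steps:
$G{\left(c,f \right)} = 6 + f$
$G{\left(-107,\left(-9\right) \left(-9\right) \right)} - 3783 = \left(6 - -81\right) - 3783 = \left(6 + 81\right) - 3783 = 87 - 3783 = -3696$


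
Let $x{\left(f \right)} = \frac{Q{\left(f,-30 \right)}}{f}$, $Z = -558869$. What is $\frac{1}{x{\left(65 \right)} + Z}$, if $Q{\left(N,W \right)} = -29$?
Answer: $- \frac{65}{36326514} \approx -1.7893 \cdot 10^{-6}$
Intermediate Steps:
$x{\left(f \right)} = - \frac{29}{f}$
$\frac{1}{x{\left(65 \right)} + Z} = \frac{1}{- \frac{29}{65} - 558869} = \frac{1}{- \frac{36326514}{65}} = - \frac{65}{36326514}$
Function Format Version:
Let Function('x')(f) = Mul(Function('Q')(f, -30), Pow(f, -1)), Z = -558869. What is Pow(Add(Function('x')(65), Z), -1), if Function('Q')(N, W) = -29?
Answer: Rational(-65, 36326514) ≈ -1.7893e-6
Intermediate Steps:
Function('x')(f) = Mul(-29, Pow(f, -1))
Pow(Add(Function('x')(65), Z), -1) = Pow(Add(Mul(-29, Pow(65, -1)), -558869), -1) = Pow(Add(Mul(-29, Rational(1, 65)), -558869), -1) = Pow(Add(Rational(-29, 65), -558869), -1) = Pow(Rational(-36326514, 65), -1) = Rational(-65, 36326514)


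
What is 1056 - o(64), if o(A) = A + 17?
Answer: 975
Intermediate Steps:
o(A) = 17 + A
1056 - o(64) = 1056 - (17 + 64) = 1056 - 1*81 = 1056 - 81 = 975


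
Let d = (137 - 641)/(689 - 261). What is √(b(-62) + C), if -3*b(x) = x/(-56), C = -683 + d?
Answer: I*√13825128135/4494 ≈ 26.164*I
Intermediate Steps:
d = -126/107 (d = -504/428 = -504*1/428 = -126/107 ≈ -1.1776)
C = -73207/107 (C = -683 - 126/107 = -73207/107 ≈ -684.18)
b(x) = x/168 (b(x) = -x/(3*(-56)) = -x*(-1)/(3*56) = -(-1)*x/168 = x/168)
√(b(-62) + C) = √((1/168)*(-62) - 73207/107) = √(-31/84 - 73207/107) = √(-6152705/8988) = I*√13825128135/4494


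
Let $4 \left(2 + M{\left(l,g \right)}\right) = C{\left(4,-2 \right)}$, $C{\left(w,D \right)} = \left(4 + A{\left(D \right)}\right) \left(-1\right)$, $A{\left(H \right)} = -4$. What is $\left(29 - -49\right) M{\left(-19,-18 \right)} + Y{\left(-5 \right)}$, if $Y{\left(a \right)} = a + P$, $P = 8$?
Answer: $-153$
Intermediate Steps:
$C{\left(w,D \right)} = 0$ ($C{\left(w,D \right)} = \left(4 - 4\right) \left(-1\right) = 0 \left(-1\right) = 0$)
$M{\left(l,g \right)} = -2$ ($M{\left(l,g \right)} = -2 + \frac{1}{4} \cdot 0 = -2 + 0 = -2$)
$Y{\left(a \right)} = 8 + a$ ($Y{\left(a \right)} = a + 8 = 8 + a$)
$\left(29 - -49\right) M{\left(-19,-18 \right)} + Y{\left(-5 \right)} = \left(29 - -49\right) \left(-2\right) + \left(8 - 5\right) = \left(29 + 49\right) \left(-2\right) + 3 = 78 \left(-2\right) + 3 = -156 + 3 = -153$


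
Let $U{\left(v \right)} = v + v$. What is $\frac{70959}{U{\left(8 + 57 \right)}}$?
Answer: $\frac{70959}{130} \approx 545.84$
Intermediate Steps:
$U{\left(v \right)} = 2 v$
$\frac{70959}{U{\left(8 + 57 \right)}} = \frac{70959}{2 \left(8 + 57\right)} = \frac{70959}{2 \cdot 65} = \frac{70959}{130}$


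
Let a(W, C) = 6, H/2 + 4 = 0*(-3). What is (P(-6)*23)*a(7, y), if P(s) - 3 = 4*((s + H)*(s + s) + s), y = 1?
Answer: 89838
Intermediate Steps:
H = -8 (H = -8 + 2*(0*(-3)) = -8 + 2*0 = -8 + 0 = -8)
P(s) = 3 + 4*s + 8*s*(-8 + s) (P(s) = 3 + 4*((s - 8)*(s + s) + s) = 3 + 4*((-8 + s)*(2*s) + s) = 3 + 4*(2*s*(-8 + s) + s) = 3 + 4*(s + 2*s*(-8 + s)) = 3 + (4*s + 8*s*(-8 + s)) = 3 + 4*s + 8*s*(-8 + s))
(P(-6)*23)*a(7, y) = ((3 - 60*(-6) + 8*(-6)²)*23)*6 = ((3 + 360 + 8*36)*23)*6 = ((3 + 360 + 288)*23)*6 = (651*23)*6 = 14973*6 = 89838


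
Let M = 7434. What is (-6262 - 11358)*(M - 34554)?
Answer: 477854400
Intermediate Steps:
(-6262 - 11358)*(M - 34554) = (-6262 - 11358)*(7434 - 34554) = -17620*(-27120) = 477854400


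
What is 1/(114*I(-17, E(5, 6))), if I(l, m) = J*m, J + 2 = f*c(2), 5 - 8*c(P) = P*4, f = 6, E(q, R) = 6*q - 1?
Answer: -2/28101 ≈ -7.1172e-5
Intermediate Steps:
E(q, R) = -1 + 6*q
c(P) = 5/8 - P/2 (c(P) = 5/8 - P*4/8 = 5/8 - P/2)
J = -17/4 (J = -2 + 6*(5/8 - 1/2*2) = -2 + 6*(5/8 - 1) = -2 + 6*(-3/8) = -2 - 9/4 = -17/4 ≈ -4.2500)
I(l, m) = -17*m/4
1/(114*I(-17, E(5, 6))) = 1/(114*(-17*(-1 + 6*5)/4)) = 1/(114*(-17*(-1 + 30)/4)) = 1/(114*(-17/4*29)) = 1/(114*(-493/4)) = 1/(-28101/2) = -2/28101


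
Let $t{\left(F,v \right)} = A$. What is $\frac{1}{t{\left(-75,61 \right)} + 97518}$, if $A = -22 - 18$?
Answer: $\frac{1}{97478} \approx 1.0259 \cdot 10^{-5}$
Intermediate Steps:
$A = -40$
$t{\left(F,v \right)} = -40$
$\frac{1}{t{\left(-75,61 \right)} + 97518} = \frac{1}{-40 + 97518} = \frac{1}{97478}$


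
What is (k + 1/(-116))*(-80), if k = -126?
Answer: 292340/29 ≈ 10081.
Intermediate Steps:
(k + 1/(-116))*(-80) = (-126 + 1/(-116))*(-80) = (-126 - 1/116)*(-80) = -14617/116*(-80) = 292340/29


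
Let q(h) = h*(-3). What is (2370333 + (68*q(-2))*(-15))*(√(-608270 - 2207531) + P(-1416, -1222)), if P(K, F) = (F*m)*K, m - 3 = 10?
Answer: 53181969008688 + 2364213*I*√2815801 ≈ 5.3182e+13 + 3.9672e+9*I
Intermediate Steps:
m = 13 (m = 3 + 10 = 13)
q(h) = -3*h
P(K, F) = 13*F*K (P(K, F) = (F*13)*K = (13*F)*K = 13*F*K)
(2370333 + (68*q(-2))*(-15))*(√(-608270 - 2207531) + P(-1416, -1222)) = (2370333 + (68*(-3*(-2)))*(-15))*(√(-608270 - 2207531) + 13*(-1222)*(-1416)) = (2370333 + (68*6)*(-15))*(√(-2815801) + 22494576) = (2370333 + 408*(-15))*(I*√2815801 + 22494576) = (2370333 - 6120)*(22494576 + I*√2815801) = 2364213*(22494576 + I*√2815801) = 53181969008688 + 2364213*I*√2815801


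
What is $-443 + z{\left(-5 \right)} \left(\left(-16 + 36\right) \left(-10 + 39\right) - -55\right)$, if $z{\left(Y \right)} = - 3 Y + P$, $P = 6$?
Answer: $12892$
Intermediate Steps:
$z{\left(Y \right)} = 6 - 3 Y$ ($z{\left(Y \right)} = - 3 Y + 6 = 6 - 3 Y$)
$-443 + z{\left(-5 \right)} \left(\left(-16 + 36\right) \left(-10 + 39\right) - -55\right) = -443 + \left(6 - -15\right) \left(\left(-16 + 36\right) \left(-10 + 39\right) - -55\right) = -443 + \left(6 + 15\right) \left(20 \cdot 29 + 55\right) = -443 + 21 \left(580 + 55\right) = -443 + 21 \cdot 635 = -443 + 13335 = 12892$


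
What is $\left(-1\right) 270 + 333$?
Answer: $63$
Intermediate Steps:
$\left(-1\right) 270 + 333 = -270 + 333 = 63$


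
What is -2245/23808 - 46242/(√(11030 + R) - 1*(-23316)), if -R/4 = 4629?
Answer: (-2245*√7486 + 1153273956*I)/(23808*(√7486 - 23316*I)) ≈ -2.0775 + 0.0073595*I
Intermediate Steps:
R = -18516 (R = -4*4629 = -18516)
-2245/23808 - 46242/(√(11030 + R) - 1*(-23316)) = -2245/23808 - 46242/(√(11030 - 18516) - 1*(-23316)) = -2245*1/23808 - 46242/(√(-7486) + 23316) = -2245/23808 - 46242/(I*√7486 + 23316) = -2245/23808 - 46242/(23316 + I*√7486)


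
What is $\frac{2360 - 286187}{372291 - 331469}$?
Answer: $- \frac{283827}{40822} \approx -6.9528$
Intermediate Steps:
$\frac{2360 - 286187}{372291 - 331469} = - \frac{283827}{372291 - 331469} = - \frac{283827}{40822}$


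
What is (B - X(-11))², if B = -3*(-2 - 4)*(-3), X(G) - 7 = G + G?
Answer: 1521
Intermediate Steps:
X(G) = 7 + 2*G (X(G) = 7 + (G + G) = 7 + 2*G)
B = -54 (B = -(-18)*(-3) = -3*18 = -54)
(B - X(-11))² = (-54 - (7 + 2*(-11)))² = (-54 - (7 - 22))² = (-54 - 1*(-15))² = (-54 + 15)² = (-39)² = 1521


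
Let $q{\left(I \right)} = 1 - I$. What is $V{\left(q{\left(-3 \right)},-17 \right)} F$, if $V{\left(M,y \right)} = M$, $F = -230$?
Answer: $-920$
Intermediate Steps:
$V{\left(q{\left(-3 \right)},-17 \right)} F = \left(1 - -3\right) \left(-230\right) = \left(1 + 3\right) \left(-230\right) = 4 \left(-230\right) = -920$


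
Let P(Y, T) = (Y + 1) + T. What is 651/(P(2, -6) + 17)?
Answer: 93/2 ≈ 46.500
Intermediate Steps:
P(Y, T) = 1 + T + Y (P(Y, T) = (1 + Y) + T = 1 + T + Y)
651/(P(2, -6) + 17) = 651/((1 - 6 + 2) + 17) = 651/(-3 + 17) = 651/14 = 651*(1/14) = 93/2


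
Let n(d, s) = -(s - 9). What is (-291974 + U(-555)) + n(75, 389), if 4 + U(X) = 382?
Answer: -291976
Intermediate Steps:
n(d, s) = 9 - s (n(d, s) = -(-9 + s) = 9 - s)
U(X) = 378 (U(X) = -4 + 382 = 378)
(-291974 + U(-555)) + n(75, 389) = (-291974 + 378) + (9 - 1*389) = -291596 + (9 - 389) = -291596 - 380 = -291976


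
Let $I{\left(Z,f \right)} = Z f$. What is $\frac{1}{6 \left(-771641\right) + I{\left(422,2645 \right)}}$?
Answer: $- \frac{1}{3513656} \approx -2.846 \cdot 10^{-7}$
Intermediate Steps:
$\frac{1}{6 \left(-771641\right) + I{\left(422,2645 \right)}} = \frac{1}{6 \left(-771641\right) + 422 \cdot 2645} = \frac{1}{-4629846 + 1116190} = \frac{1}{-3513656} = - \frac{1}{3513656}$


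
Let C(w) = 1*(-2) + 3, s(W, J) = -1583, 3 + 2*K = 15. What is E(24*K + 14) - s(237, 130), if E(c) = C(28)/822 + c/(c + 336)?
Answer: 321468007/203034 ≈ 1583.3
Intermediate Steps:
K = 6 (K = -3/2 + (½)*15 = -3/2 + 15/2 = 6)
C(w) = 1 (C(w) = -2 + 3 = 1)
E(c) = 1/822 + c/(336 + c) (E(c) = 1/822 + c/(c + 336) = 1*(1/822) + c/(336 + c) = 1/822 + c/(336 + c))
E(24*K + 14) - s(237, 130) = (336 + 823*(24*6 + 14))/(822*(336 + (24*6 + 14))) - 1*(-1583) = (336 + 823*(144 + 14))/(822*(336 + (144 + 14))) + 1583 = (336 + 823*158)/(822*(336 + 158)) + 1583 = (1/822)*(336 + 130034)/494 + 1583 = (1/822)*(1/494)*130370 + 1583 = 65185/203034 + 1583 = 321468007/203034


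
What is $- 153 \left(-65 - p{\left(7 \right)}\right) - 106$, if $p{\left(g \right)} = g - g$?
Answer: $9839$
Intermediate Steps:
$p{\left(g \right)} = 0$
$- 153 \left(-65 - p{\left(7 \right)}\right) - 106 = - 153 \left(-65 - 0\right) - 106 = - 153 \left(-65 + 0\right) - 106 = \left(-153\right) \left(-65\right) - 106 = 9945 - 106 = 9839$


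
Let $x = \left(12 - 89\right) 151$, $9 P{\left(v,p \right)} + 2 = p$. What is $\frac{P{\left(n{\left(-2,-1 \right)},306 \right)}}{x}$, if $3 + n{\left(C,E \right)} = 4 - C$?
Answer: $- \frac{304}{104643} \approx -0.0029051$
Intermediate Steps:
$n{\left(C,E \right)} = 1 - C$ ($n{\left(C,E \right)} = -3 - \left(-4 + C\right) = 1 - C$)
$P{\left(v,p \right)} = - \frac{2}{9} + \frac{p}{9}$
$x = -11627$ ($x = \left(-77\right) 151 = -11627$)
$\frac{P{\left(n{\left(-2,-1 \right)},306 \right)}}{x} = \frac{- \frac{2}{9} + \frac{1}{9} \cdot 306}{-11627} = \left(- \frac{2}{9} + 34\right) \left(- \frac{1}{11627}\right) = \frac{304}{9} \left(- \frac{1}{11627}\right) = - \frac{304}{104643}$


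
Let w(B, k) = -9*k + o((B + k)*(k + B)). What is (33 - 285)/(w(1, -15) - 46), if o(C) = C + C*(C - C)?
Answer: -84/95 ≈ -0.88421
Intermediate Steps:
o(C) = C (o(C) = C + C*0 = C + 0 = C)
w(B, k) = (B + k)² - 9*k (w(B, k) = -9*k + (B + k)*(k + B) = -9*k + (B + k)*(B + k) = -9*k + (B + k)² = (B + k)² - 9*k)
(33 - 285)/(w(1, -15) - 46) = (33 - 285)/((1² + (-15)² - 9*(-15) + 2*1*(-15)) - 46) = -252/((1 + 225 + 135 - 30) - 46) = -252/(331 - 46) = -252/285 = -252*1/285 = -84/95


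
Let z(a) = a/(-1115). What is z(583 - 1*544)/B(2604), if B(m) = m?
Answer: -13/967820 ≈ -1.3432e-5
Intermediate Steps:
z(a) = -a/1115 (z(a) = a*(-1/1115) = -a/1115)
z(583 - 1*544)/B(2604) = -(583 - 1*544)/1115/2604 = -(583 - 544)/1115*(1/2604) = -1/1115*39*(1/2604) = -39/1115*1/2604 = -13/967820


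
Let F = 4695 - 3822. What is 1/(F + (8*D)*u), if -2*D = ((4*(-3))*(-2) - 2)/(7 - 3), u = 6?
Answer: 1/741 ≈ 0.0013495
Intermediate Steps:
D = -11/4 (D = -((4*(-3))*(-2) - 2)/(2*(7 - 3)) = -(-12*(-2) - 2)/(2*4) = -(24 - 2)/(2*4) = -11/4 ≈ -2.7500)
F = 873
1/(F + (8*D)*u) = 1/(873 + (8*(-11/4))*6) = 1/(873 - 22*6) = 1/(873 - 132) = 1/741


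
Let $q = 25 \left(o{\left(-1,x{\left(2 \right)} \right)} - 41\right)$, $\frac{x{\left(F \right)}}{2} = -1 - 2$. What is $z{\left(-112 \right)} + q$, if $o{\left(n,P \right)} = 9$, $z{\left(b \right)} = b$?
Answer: $-912$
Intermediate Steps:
$x{\left(F \right)} = -6$ ($x{\left(F \right)} = 2 \left(-1 - 2\right) = 2 \left(-3\right) = -6$)
$q = -800$ ($q = 25 \left(9 - 41\right) = 25 \left(-32\right) = -800$)
$z{\left(-112 \right)} + q = -112 - 800 = -912$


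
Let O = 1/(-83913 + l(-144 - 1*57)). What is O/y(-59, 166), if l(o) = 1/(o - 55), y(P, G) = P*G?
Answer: 128/105196026913 ≈ 1.2168e-9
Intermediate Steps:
y(P, G) = G*P
l(o) = 1/(-55 + o)
O = -256/21481729 (O = 1/(-83913 + 1/(-55 + (-144 - 1*57))) = 1/(-83913 + 1/(-55 + (-144 - 57))) = 1/(-83913 + 1/(-55 - 201)) = 1/(-83913 + 1/(-256)) = 1/(-83913 - 1/256) = 1/(-21481729/256) = -256/21481729 ≈ -1.1917e-5)
O/y(-59, 166) = -256/(21481729*(166*(-59))) = -256/21481729/(-9794) = -256/21481729*(-1/9794) = 128/105196026913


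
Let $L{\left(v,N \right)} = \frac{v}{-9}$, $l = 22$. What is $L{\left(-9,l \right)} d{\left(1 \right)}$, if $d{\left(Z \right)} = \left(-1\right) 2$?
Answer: $-2$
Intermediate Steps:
$d{\left(Z \right)} = -2$
$L{\left(v,N \right)} = - \frac{v}{9}$ ($L{\left(v,N \right)} = v \left(- \frac{1}{9}\right) = - \frac{v}{9}$)
$L{\left(-9,l \right)} d{\left(1 \right)} = \left(- \frac{1}{9}\right) \left(-9\right) \left(-2\right) = 1 \left(-2\right) = -2$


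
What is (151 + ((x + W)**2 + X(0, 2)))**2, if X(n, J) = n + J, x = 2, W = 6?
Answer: 47089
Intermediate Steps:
X(n, J) = J + n
(151 + ((x + W)**2 + X(0, 2)))**2 = (151 + ((2 + 6)**2 + (2 + 0)))**2 = (151 + (8**2 + 2))**2 = (151 + (64 + 2))**2 = (151 + 66)**2 = 217**2 = 47089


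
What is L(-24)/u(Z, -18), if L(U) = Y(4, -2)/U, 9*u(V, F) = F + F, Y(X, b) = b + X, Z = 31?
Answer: 1/48 ≈ 0.020833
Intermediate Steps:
Y(X, b) = X + b
u(V, F) = 2*F/9 (u(V, F) = (F + F)/9 = (2*F)/9 = 2*F/9)
L(U) = 2/U (L(U) = (4 - 2)/U = 2/U)
L(-24)/u(Z, -18) = (2/(-24))/(((2/9)*(-18))) = (2*(-1/24))/(-4) = -1/12*(-1/4) = 1/48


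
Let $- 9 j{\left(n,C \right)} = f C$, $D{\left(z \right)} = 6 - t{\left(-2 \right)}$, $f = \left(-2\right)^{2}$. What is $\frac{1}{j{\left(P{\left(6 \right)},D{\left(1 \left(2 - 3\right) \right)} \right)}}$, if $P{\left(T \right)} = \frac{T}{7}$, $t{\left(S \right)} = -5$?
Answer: $- \frac{9}{44} \approx -0.20455$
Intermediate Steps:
$P{\left(T \right)} = \frac{T}{7}$ ($P{\left(T \right)} = T \frac{1}{7} = \frac{T}{7}$)
$f = 4$
$D{\left(z \right)} = 11$ ($D{\left(z \right)} = 6 - -5 = 6 + 5 = 11$)
$j{\left(n,C \right)} = - \frac{4 C}{9}$
$\frac{1}{j{\left(P{\left(6 \right)},D{\left(1 \left(2 - 3\right) \right)} \right)}} = \frac{1}{\left(- \frac{4}{9}\right) 11} = \frac{1}{- \frac{44}{9}} = - \frac{9}{44}$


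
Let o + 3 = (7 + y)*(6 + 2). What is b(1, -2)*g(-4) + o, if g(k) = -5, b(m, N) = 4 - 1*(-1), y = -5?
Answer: -12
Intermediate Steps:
b(m, N) = 5 (b(m, N) = 4 + 1 = 5)
o = 13 (o = -3 + (7 - 5)*(6 + 2) = -3 + 2*8 = -3 + 16 = 13)
b(1, -2)*g(-4) + o = 5*(-5) + 13 = -25 + 13 = -12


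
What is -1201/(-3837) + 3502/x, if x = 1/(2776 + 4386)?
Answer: 96237041389/3837 ≈ 2.5081e+7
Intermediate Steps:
x = 1/7162 ≈ 0.00013963
-1201/(-3837) + 3502/x = -1201/(-3837) + 3502/(1/7162) = -1201*(-1/3837) + 3502*7162 = 1201/3837 + 25081324 = 96237041389/3837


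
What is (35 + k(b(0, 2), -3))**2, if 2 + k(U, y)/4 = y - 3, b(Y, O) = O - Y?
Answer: 9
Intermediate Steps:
k(U, y) = -20 + 4*y (k(U, y) = -8 + 4*(y - 3) = -8 + 4*(-3 + y) = -8 + (-12 + 4*y) = -20 + 4*y)
(35 + k(b(0, 2), -3))**2 = (35 + (-20 + 4*(-3)))**2 = (35 + (-20 - 12))**2 = (35 - 32)**2 = 3**2 = 9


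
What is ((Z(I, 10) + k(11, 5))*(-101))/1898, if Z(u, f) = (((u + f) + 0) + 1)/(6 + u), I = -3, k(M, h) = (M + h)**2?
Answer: -39188/2847 ≈ -13.765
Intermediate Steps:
Z(u, f) = (1 + f + u)/(6 + u) (Z(u, f) = (((f + u) + 0) + 1)/(6 + u) = ((f + u) + 1)/(6 + u) = (1 + f + u)/(6 + u))
((Z(I, 10) + k(11, 5))*(-101))/1898 = (((1 + 10 - 3)/(6 - 3) + (11 + 5)**2)*(-101))/1898 = ((8/3 + 16**2)*(-101))*(1/1898) = (((1/3)*8 + 256)*(-101))*(1/1898) = ((8/3 + 256)*(-101))*(1/1898) = ((776/3)*(-101))*(1/1898) = -78376/3*1/1898 = -39188/2847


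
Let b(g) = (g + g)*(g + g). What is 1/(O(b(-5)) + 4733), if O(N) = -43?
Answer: 1/4690 ≈ 0.00021322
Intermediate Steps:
b(g) = 4*g² (b(g) = (2*g)*(2*g) = 4*g²)
1/(O(b(-5)) + 4733) = 1/(-43 + 4733) = 1/4690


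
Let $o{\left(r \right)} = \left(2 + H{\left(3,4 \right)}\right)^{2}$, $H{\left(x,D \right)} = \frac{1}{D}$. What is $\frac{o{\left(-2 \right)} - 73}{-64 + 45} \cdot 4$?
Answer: $\frac{1087}{76} \approx 14.303$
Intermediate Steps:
$o{\left(r \right)} = \frac{81}{16}$ ($o{\left(r \right)} = \left(2 + \frac{1}{4}\right)^{2} = \left(\frac{9}{4}\right)^{2} = \frac{81}{16}$)
$\frac{o{\left(-2 \right)} - 73}{-64 + 45} \cdot 4 = \frac{\frac{81}{16} - 73}{-64 + 45} \cdot 4 = - \frac{1087}{16 \left(-19\right)} 4 = \left(- \frac{1087}{16}\right) \left(- \frac{1}{19}\right) 4 = \frac{1087}{304} \cdot 4 = \frac{1087}{76}$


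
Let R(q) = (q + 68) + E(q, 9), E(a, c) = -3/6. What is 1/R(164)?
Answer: 2/463 ≈ 0.0043197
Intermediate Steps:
E(a, c) = -½ (E(a, c) = -3*⅙ = -½)
R(q) = 135/2 + q (R(q) = (q + 68) - ½ = (68 + q) - ½ = 135/2 + q)
1/R(164) = 1/(135/2 + 164) = 1/(463/2) = 2/463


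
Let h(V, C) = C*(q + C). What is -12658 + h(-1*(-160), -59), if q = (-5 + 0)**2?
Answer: -10652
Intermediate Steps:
q = 25 (q = (-5)**2 = 25)
h(V, C) = C*(25 + C)
-12658 + h(-1*(-160), -59) = -12658 - 59*(25 - 59) = -12658 - 59*(-34) = -12658 + 2006 = -10652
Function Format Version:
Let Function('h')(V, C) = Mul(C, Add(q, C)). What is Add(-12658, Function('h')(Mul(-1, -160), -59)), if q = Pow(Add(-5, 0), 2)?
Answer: -10652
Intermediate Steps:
q = 25 (q = Pow(-5, 2) = 25)
Function('h')(V, C) = Mul(C, Add(25, C))
Add(-12658, Function('h')(Mul(-1, -160), -59)) = Add(-12658, Mul(-59, Add(25, -59))) = Add(-12658, Mul(-59, -34)) = Add(-12658, 2006) = -10652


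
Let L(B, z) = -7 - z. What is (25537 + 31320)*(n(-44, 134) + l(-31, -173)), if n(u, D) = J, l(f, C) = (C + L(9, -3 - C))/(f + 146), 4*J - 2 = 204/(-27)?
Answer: -104332595/414 ≈ -2.5201e+5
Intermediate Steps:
J = -25/18 (J = ½ + (204/(-27))/4 = ½ + (204*(-1/27))/4 = ½ + (¼)*(-68/9) = ½ - 17/9 = -25/18 ≈ -1.3889)
l(f, C) = (-4 + 2*C)/(146 + f) (l(f, C) = (C + (-7 - (-3 - C)))/(f + 146) = (C + (-7 + (3 + C)))/(146 + f) = (C + (-4 + C))/(146 + f) = (-4 + 2*C)/(146 + f))
n(u, D) = -25/18
(25537 + 31320)*(n(-44, 134) + l(-31, -173)) = (25537 + 31320)*(-25/18 + 2*(-2 - 173)/(146 - 31)) = 56857*(-25/18 + 2*(-175)/115) = 56857*(-25/18 + 2*(1/115)*(-175)) = 56857*(-25/18 - 70/23) = 56857*(-1835/414) = -104332595/414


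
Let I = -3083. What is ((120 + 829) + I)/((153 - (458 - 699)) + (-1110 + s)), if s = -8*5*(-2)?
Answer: 1067/318 ≈ 3.3553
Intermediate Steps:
s = 80 (s = -40*(-2) = 80)
((120 + 829) + I)/((153 - (458 - 699)) + (-1110 + s)) = ((120 + 829) - 3083)/((153 - (458 - 699)) + (-1110 + 80)) = (949 - 3083)/((153 - 1*(-241)) - 1030) = -2134/((153 + 241) - 1030) = -2134/(394 - 1030) = -2134/(-636) = -2134*(-1/636) = 1067/318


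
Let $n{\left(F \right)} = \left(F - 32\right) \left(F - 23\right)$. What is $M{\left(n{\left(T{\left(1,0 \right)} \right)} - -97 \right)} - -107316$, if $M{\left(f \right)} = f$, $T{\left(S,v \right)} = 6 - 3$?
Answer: $107993$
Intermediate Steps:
$T{\left(S,v \right)} = 3$ ($T{\left(S,v \right)} = 6 - 3 = 3$)
$n{\left(F \right)} = \left(-32 + F\right) \left(-23 + F\right)$
$M{\left(n{\left(T{\left(1,0 \right)} \right)} - -97 \right)} - -107316 = \left(\left(736 + 3^{2} - 165\right) - -97\right) - -107316 = \left(\left(736 + 9 - 165\right) + 97\right) + 107316 = \left(580 + 97\right) + 107316 = 677 + 107316 = 107993$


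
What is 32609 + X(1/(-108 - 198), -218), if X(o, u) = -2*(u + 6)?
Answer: 33033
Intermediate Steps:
X(o, u) = -12 - 2*u (X(o, u) = -2*(6 + u) = -12 - 2*u)
32609 + X(1/(-108 - 198), -218) = 32609 + (-12 - 2*(-218)) = 32609 + (-12 + 436) = 32609 + 424 = 33033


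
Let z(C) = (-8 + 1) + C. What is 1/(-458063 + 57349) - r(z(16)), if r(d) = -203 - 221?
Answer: 169902735/400714 ≈ 424.00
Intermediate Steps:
z(C) = -7 + C
r(d) = -424
1/(-458063 + 57349) - r(z(16)) = 1/(-458063 + 57349) - 1*(-424) = 1/(-400714) + 424 = -1/400714 + 424 = 169902735/400714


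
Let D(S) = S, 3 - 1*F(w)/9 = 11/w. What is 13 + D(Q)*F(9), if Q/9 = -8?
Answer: -1139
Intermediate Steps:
F(w) = 27 - 99/w
Q = -72 (Q = 9*(-8) = -72)
13 + D(Q)*F(9) = 13 - 72*(27 - 99/9) = 13 - 72*(27 - 99*⅑) = 13 - 72*(27 - 11) = 13 - 72*16 = 13 - 1152 = -1139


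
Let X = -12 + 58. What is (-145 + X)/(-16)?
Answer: 99/16 ≈ 6.1875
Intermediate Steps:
X = 46
(-145 + X)/(-16) = (-145 + 46)/(-16) = -99*(-1/16) = 99/16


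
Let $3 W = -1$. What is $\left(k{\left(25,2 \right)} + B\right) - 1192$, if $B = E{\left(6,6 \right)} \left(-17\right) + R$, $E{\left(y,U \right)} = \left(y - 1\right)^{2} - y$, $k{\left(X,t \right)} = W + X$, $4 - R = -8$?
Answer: $- \frac{4435}{3} \approx -1478.3$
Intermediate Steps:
$R = 12$ ($R = 4 - -8 = 4 + 8 = 12$)
$W = - \frac{1}{3}$ ($W = \frac{1}{3} \left(-1\right) = - \frac{1}{3} \approx -0.33333$)
$k{\left(X,t \right)} = - \frac{1}{3} + X$
$E{\left(y,U \right)} = \left(-1 + y\right)^{2} - y$
$B = -311$ ($B = \left(\left(-1 + 6\right)^{2} - 6\right) \left(-17\right) + 12 = \left(5^{2} - 6\right) \left(-17\right) + 12 = \left(25 - 6\right) \left(-17\right) + 12 = 19 \left(-17\right) + 12 = -323 + 12 = -311$)
$\left(k{\left(25,2 \right)} + B\right) - 1192 = \left(\left(- \frac{1}{3} + 25\right) - 311\right) - 1192 = \left(\frac{74}{3} - 311\right) - 1192 = - \frac{859}{3} - 1192 = - \frac{4435}{3}$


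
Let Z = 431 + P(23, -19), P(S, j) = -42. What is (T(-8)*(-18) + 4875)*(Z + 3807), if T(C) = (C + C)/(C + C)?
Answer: 20379972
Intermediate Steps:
T(C) = 1 (T(C) = (2*C)/((2*C)) = (2*C)*(1/(2*C)) = 1)
Z = 389 (Z = 431 - 42 = 389)
(T(-8)*(-18) + 4875)*(Z + 3807) = (1*(-18) + 4875)*(389 + 3807) = (-18 + 4875)*4196 = 4857*4196 = 20379972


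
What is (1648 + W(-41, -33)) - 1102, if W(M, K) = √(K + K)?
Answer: 546 + I*√66 ≈ 546.0 + 8.124*I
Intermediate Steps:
W(M, K) = √2*√K (W(M, K) = √(2*K) = √2*√K)
(1648 + W(-41, -33)) - 1102 = (1648 + √2*√(-33)) - 1102 = (1648 + √2*(I*√33)) - 1102 = (1648 + I*√66) - 1102 = 546 + I*√66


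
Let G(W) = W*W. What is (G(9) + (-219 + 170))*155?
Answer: 4960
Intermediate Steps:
G(W) = W**2
(G(9) + (-219 + 170))*155 = (9**2 + (-219 + 170))*155 = (81 - 49)*155 = 32*155 = 4960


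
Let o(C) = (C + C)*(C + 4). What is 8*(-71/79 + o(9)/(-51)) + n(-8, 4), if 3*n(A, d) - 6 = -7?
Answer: -178199/4029 ≈ -44.229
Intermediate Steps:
n(A, d) = -1/3 (n(A, d) = 2 + (1/3)*(-7) = 2 - 7/3 = -1/3)
o(C) = 2*C*(4 + C) (o(C) = (2*C)*(4 + C) = 2*C*(4 + C))
8*(-71/79 + o(9)/(-51)) + n(-8, 4) = 8*(-71/79 + (2*9*(4 + 9))/(-51)) - 1/3 = 8*(-71*1/79 + (2*9*13)*(-1/51)) - 1/3 = 8*(-71/79 + 234*(-1/51)) - 1/3 = 8*(-71/79 - 78/17) - 1/3 = 8*(-7369/1343) - 1/3 = -58952/1343 - 1/3 = -178199/4029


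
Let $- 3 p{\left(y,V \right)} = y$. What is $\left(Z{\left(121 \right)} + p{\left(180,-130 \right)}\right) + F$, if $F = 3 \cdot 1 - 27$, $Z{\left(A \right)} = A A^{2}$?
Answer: $1771477$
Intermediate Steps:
$p{\left(y,V \right)} = - \frac{y}{3}$
$Z{\left(A \right)} = A^{3}$
$F = -24$ ($F = 3 - 27 = -24$)
$\left(Z{\left(121 \right)} + p{\left(180,-130 \right)}\right) + F = \left(121^{3} - 60\right) - 24 = \left(1771561 - 60\right) - 24 = 1771501 - 24 = 1771477$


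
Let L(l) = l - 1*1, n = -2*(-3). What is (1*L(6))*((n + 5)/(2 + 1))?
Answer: 55/3 ≈ 18.333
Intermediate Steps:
n = 6
L(l) = -1 + l (L(l) = l - 1 = -1 + l)
(1*L(6))*((n + 5)/(2 + 1)) = (1*(-1 + 6))*((6 + 5)/(2 + 1)) = (1*5)*(11/3) = 5*(11*(1/3)) = 5*(11/3) = 55/3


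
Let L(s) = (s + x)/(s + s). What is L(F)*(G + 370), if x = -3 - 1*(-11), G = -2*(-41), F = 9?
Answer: 3842/9 ≈ 426.89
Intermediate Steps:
G = 82
x = 8 (x = -3 + 11 = 8)
L(s) = (8 + s)/(2*s) (L(s) = (s + 8)/(s + s) = (8 + s)/((2*s)) = (8 + s)*(1/(2*s)) = (8 + s)/(2*s))
L(F)*(G + 370) = ((1/2)*(8 + 9)/9)*(82 + 370) = ((1/2)*(1/9)*17)*452 = (17/18)*452 = 3842/9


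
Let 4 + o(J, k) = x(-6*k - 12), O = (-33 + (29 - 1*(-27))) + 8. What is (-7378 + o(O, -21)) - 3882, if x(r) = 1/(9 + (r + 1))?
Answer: -1396735/124 ≈ -11264.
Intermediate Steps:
x(r) = 1/(10 + r) (x(r) = 1/(9 + (1 + r)) = 1/(10 + r))
O = 31 (O = (-33 + (29 + 27)) + 8 = (-33 + 56) + 8 = 23 + 8 = 31)
o(J, k) = -4 + 1/(-2 - 6*k) (o(J, k) = -4 + 1/(10 + (-6*k - 12)) = -4 + 1/(10 + (-12 - 6*k)) = -4 + 1/(-2 - 6*k))
(-7378 + o(O, -21)) - 3882 = (-7378 + 3*(-3 - 8*(-21))/(2*(1 + 3*(-21)))) - 3882 = (-7378 + 3*(-3 + 168)/(2*(1 - 63))) - 3882 = (-7378 + (3/2)*165/(-62)) - 3882 = (-7378 + (3/2)*(-1/62)*165) - 3882 = (-7378 - 495/124) - 3882 = -915367/124 - 3882 = -1396735/124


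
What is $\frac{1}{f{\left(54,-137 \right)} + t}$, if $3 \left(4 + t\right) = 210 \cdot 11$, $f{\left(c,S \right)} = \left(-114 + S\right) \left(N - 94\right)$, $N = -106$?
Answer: $\frac{1}{50966} \approx 1.9621 \cdot 10^{-5}$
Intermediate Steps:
$f{\left(c,S \right)} = 22800 - 200 S$ ($f{\left(c,S \right)} = \left(-114 + S\right) \left(-106 - 94\right) = \left(-114 + S\right) \left(-200\right) = 22800 - 200 S$)
$t = 766$ ($t = -4 + \frac{210 \cdot 11}{3} = -4 + \frac{1}{3} \cdot 2310 = -4 + 770 = 766$)
$\frac{1}{f{\left(54,-137 \right)} + t} = \frac{1}{\left(22800 - -27400\right) + 766} = \frac{1}{\left(22800 + 27400\right) + 766} = \frac{1}{50200 + 766} = \frac{1}{50966}$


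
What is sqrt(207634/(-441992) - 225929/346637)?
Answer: I*sqrt(1645411370167198482069)/38302695226 ≈ 1.059*I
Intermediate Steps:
sqrt(207634/(-441992) - 225929/346637) = sqrt(207634*(-1/441992) - 225929*1/346637) = sqrt(-103817/220996 - 225929/346637) = sqrt(-85916218713/76605390452) = I*sqrt(1645411370167198482069)/38302695226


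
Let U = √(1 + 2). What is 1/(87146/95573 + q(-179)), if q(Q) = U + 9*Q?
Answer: -14706864703361/23679321524640862 - 9134198329*√3/23679321524640862 ≈ -0.00062175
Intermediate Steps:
U = √3 ≈ 1.7320
q(Q) = √3 + 9*Q
1/(87146/95573 + q(-179)) = 1/(87146/95573 + (√3 + 9*(-179))) = 1/(87146*(1/95573) + (√3 - 1611)) = 1/(87146/95573 + (-1611 + √3)) = 1/(-153880957/95573 + √3)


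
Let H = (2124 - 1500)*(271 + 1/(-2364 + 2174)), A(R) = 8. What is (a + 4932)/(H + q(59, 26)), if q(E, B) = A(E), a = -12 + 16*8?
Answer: 59945/2008166 ≈ 0.029851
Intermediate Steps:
a = 116 (a = -12 + 128 = 116)
q(E, B) = 8
H = 16064568/95 (H = 624*(271 + 1/(-190)) = 624*(271 - 1/190) = 624*(51489/190) = 16064568/95 ≈ 1.6910e+5)
(a + 4932)/(H + q(59, 26)) = (116 + 4932)/(16064568/95 + 8) = 5048/(16065328/95) = 5048*(95/16065328) = 59945/2008166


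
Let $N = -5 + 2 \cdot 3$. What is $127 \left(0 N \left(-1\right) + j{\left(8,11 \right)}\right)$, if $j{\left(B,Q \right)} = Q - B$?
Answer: $381$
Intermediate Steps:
$N = 1$ ($N = -5 + 6 = 1$)
$127 \left(0 N \left(-1\right) + j{\left(8,11 \right)}\right) = 127 \left(0 \cdot 1 \left(-1\right) + \left(11 - 8\right)\right) = 127 \left(0 \left(-1\right) + \left(11 - 8\right)\right) = 127 \left(0 + 3\right) = 127 \cdot 3 = 381$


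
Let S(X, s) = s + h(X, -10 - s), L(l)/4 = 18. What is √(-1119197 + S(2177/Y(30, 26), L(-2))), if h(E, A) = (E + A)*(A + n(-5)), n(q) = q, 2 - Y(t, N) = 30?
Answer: I*√4420907/2 ≈ 1051.3*I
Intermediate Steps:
L(l) = 72 (L(l) = 4*18 = 72)
Y(t, N) = -28 (Y(t, N) = 2 - 1*30 = 2 - 30 = -28)
h(E, A) = (-5 + A)*(A + E) (h(E, A) = (E + A)*(A - 5) = (A + E)*(-5 + A) = (-5 + A)*(A + E))
S(X, s) = 50 + (-10 - s)² - 5*X + 6*s + X*(-10 - s) (S(X, s) = s + ((-10 - s)² - 5*(-10 - s) - 5*X + (-10 - s)*X) = s + ((-10 - s)² + (50 + 5*s) - 5*X + X*(-10 - s)) = s + (50 + (-10 - s)² - 5*X + 5*s + X*(-10 - s)) = 50 + (-10 - s)² - 5*X + 6*s + X*(-10 - s))
√(-1119197 + S(2177/Y(30, 26), L(-2))) = √(-1119197 + (150 + 72² - 32655/(-28) + 26*72 - 1*2177/(-28)*72)) = √(-1119197 + (150 + 5184 - 32655*(-1)/28 + 1872 - 1*2177*(-1/28)*72)) = √(-1119197 + (150 + 5184 - 15*(-311/4) + 1872 - 1*(-311/4)*72)) = √(-1119197 + (150 + 5184 + 4665/4 + 1872 + 5598)) = √(-1119197 + 55881/4) = √(-4420907/4) = I*√4420907/2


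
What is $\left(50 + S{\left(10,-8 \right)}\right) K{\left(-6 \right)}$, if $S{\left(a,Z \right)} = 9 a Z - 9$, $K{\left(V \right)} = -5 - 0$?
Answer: $3395$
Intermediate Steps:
$K{\left(V \right)} = -5$ ($K{\left(V \right)} = -5 + 0 = -5$)
$S{\left(a,Z \right)} = -9 + 9 Z a$ ($S{\left(a,Z \right)} = 9 Z a - 9 = -9 + 9 Z a$)
$\left(50 + S{\left(10,-8 \right)}\right) K{\left(-6 \right)} = \left(50 + \left(-9 + 9 \left(-8\right) 10\right)\right) \left(-5\right) = \left(50 - 729\right) \left(-5\right) = \left(-679\right) \left(-5\right) = 3395$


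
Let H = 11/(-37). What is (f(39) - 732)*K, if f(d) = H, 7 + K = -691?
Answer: 18912310/37 ≈ 5.1114e+5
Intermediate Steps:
K = -698 (K = -7 - 691 = -698)
H = -11/37 (H = 11*(-1/37) = -11/37 ≈ -0.29730)
f(d) = -11/37
(f(39) - 732)*K = (-11/37 - 732)*(-698) = -27095/37*(-698) = 18912310/37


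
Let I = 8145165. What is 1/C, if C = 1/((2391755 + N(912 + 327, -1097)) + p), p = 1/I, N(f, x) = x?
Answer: 19472303868571/8145165 ≈ 2.3907e+6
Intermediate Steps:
p = 1/8145165 ≈ 1.2277e-7
C = 8145165/19472303868571 (C = 1/((2391755 - 1097) + 1/8145165) = 1/(2390658 + 1/8145165) = 1/(19472303868571/8145165) = 8145165/19472303868571 ≈ 4.1829e-7)
1/C = 1/(8145165/19472303868571) = 19472303868571/8145165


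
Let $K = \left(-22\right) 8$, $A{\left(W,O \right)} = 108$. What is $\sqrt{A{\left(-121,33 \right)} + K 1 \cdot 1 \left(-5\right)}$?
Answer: $2 \sqrt{247} \approx 31.432$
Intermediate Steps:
$K = -176$
$\sqrt{A{\left(-121,33 \right)} + K 1 \cdot 1 \left(-5\right)} = \sqrt{108 - 176 \cdot 1 \cdot 1 \left(-5\right)} = \sqrt{108 - 176 \cdot 1 \left(-5\right)} = \sqrt{108 - -880} = \sqrt{108 + 880} = \sqrt{988} = 2 \sqrt{247}$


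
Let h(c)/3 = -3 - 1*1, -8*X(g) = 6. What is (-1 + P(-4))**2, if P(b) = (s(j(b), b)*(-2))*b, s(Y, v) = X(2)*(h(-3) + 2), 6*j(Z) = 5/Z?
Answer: 3481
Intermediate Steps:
X(g) = -3/4 (X(g) = -1/8*6 = -3/4)
h(c) = -12 (h(c) = 3*(-3 - 1*1) = 3*(-3 - 1) = 3*(-4) = -12)
j(Z) = 5/(6*Z) (j(Z) = (5/Z)/6 = 5/(6*Z))
s(Y, v) = 15/2 (s(Y, v) = -3*(-12 + 2)/4 = -3/4*(-10) = 15/2)
P(b) = -15*b (P(b) = ((15/2)*(-2))*b = -15*b)
(-1 + P(-4))**2 = (-1 - 15*(-4))**2 = (-1 + 60)**2 = 59**2 = 3481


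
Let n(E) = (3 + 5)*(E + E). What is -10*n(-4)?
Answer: 640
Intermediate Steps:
n(E) = 16*E (n(E) = 8*(2*E) = 16*E)
-10*n(-4) = -160*(-4) = -10*(-64) = 640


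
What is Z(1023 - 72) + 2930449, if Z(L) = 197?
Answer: 2930646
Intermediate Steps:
Z(1023 - 72) + 2930449 = 197 + 2930449 = 2930646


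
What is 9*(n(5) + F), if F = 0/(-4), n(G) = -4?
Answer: -36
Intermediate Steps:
F = 0 (F = 0*(-¼) = 0)
9*(n(5) + F) = 9*(-4 + 0) = 9*(-4) = -36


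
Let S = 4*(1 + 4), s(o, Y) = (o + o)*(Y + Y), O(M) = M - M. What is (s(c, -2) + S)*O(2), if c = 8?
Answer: 0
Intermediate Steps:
O(M) = 0
s(o, Y) = 4*Y*o (s(o, Y) = (2*o)*(2*Y) = 4*Y*o)
S = 20 (S = 4*5 = 20)
(s(c, -2) + S)*O(2) = (4*(-2)*8 + 20)*0 = (-64 + 20)*0 = -44*0 = 0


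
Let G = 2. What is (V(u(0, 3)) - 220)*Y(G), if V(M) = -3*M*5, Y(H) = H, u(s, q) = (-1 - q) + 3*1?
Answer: -410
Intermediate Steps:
u(s, q) = 2 - q (u(s, q) = (-1 - q) + 3 = 2 - q)
V(M) = -15*M
(V(u(0, 3)) - 220)*Y(G) = (-15*(2 - 1*3) - 220)*2 = (-15*(2 - 3) - 220)*2 = (-15*(-1) - 220)*2 = (15 - 220)*2 = -205*2 = -410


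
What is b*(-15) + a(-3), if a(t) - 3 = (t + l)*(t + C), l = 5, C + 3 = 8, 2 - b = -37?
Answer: -578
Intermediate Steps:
b = 39 (b = 2 - 1*(-37) = 2 + 37 = 39)
C = 5 (C = -3 + 8 = 5)
a(t) = 3 + (5 + t)² (a(t) = 3 + (t + 5)*(t + 5) = 3 + (5 + t)*(5 + t) = 3 + (5 + t)²)
b*(-15) + a(-3) = 39*(-15) + (28 + (-3)² + 10*(-3)) = -585 + (28 + 9 - 30) = -585 + 7 = -578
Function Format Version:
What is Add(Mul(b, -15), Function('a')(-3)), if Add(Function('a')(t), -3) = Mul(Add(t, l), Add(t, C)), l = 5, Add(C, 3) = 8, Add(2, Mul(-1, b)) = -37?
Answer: -578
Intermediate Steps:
b = 39 (b = Add(2, Mul(-1, -37)) = Add(2, 37) = 39)
C = 5 (C = Add(-3, 8) = 5)
Function('a')(t) = Add(3, Pow(Add(5, t), 2)) (Function('a')(t) = Add(3, Mul(Add(t, 5), Add(t, 5))) = Add(3, Mul(Add(5, t), Add(5, t))) = Add(3, Pow(Add(5, t), 2)))
Add(Mul(b, -15), Function('a')(-3)) = Add(Mul(39, -15), Add(28, Pow(-3, 2), Mul(10, -3))) = Add(-585, Add(28, 9, -30)) = Add(-585, 7) = -578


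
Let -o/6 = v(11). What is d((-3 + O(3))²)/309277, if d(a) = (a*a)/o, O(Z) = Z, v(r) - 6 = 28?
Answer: 0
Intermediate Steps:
v(r) = 34 (v(r) = 6 + 28 = 34)
o = -204 (o = -6*34 = -204)
d(a) = -a²/204 (d(a) = (a*a)/(-204) = a²*(-1/204) = -a²/204)
d((-3 + O(3))²)/309277 = -(-3 + 3)⁴/204/309277 = -(0²)²/204*(1/309277) = -1/204*0²*(1/309277) = -1/204*0*(1/309277) = 0*(1/309277) = 0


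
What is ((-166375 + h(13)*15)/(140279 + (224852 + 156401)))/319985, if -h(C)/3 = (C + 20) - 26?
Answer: -16669/16688241702 ≈ -9.9885e-7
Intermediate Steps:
h(C) = 18 - 3*C (h(C) = -3*((C + 20) - 26) = -3*((20 + C) - 26) = -3*(-6 + C) = 18 - 3*C)
((-166375 + h(13)*15)/(140279 + (224852 + 156401)))/319985 = ((-166375 + (18 - 3*13)*15)/(140279 + (224852 + 156401)))/319985 = ((-166375 + (18 - 39)*15)/(140279 + 381253))*(1/319985) = ((-166375 - 21*15)/521532)*(1/319985) = ((-166375 - 315)*(1/521532))*(1/319985) = -166690*1/521532*(1/319985) = -83345/260766*1/319985 = -16669/16688241702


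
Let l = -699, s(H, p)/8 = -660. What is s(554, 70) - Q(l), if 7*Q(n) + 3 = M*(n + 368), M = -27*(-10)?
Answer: 52413/7 ≈ 7487.6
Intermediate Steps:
M = 270
s(H, p) = -5280 (s(H, p) = 8*(-660) = -5280)
Q(n) = 99357/7 + 270*n/7 (Q(n) = -3/7 + (270*(n + 368))/7 = -3/7 + (270*(368 + n))/7 = -3/7 + (99360 + 270*n)/7 = -3/7 + (99360/7 + 270*n/7) = 99357/7 + 270*n/7)
s(554, 70) - Q(l) = -5280 - (99357/7 + (270/7)*(-699)) = -5280 - (99357/7 - 188730/7) = -5280 - 1*(-89373/7) = -5280 + 89373/7 = 52413/7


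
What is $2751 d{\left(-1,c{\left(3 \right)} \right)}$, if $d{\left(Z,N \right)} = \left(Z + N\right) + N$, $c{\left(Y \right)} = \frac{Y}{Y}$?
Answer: $2751$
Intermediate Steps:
$c{\left(Y \right)} = 1$
$d{\left(Z,N \right)} = Z + 2 N$ ($d{\left(Z,N \right)} = \left(N + Z\right) + N = Z + 2 N$)
$2751 d{\left(-1,c{\left(3 \right)} \right)} = 2751 \left(-1 + 2 \cdot 1\right) = 2751 \left(-1 + 2\right) = 2751 \cdot 1 = 2751$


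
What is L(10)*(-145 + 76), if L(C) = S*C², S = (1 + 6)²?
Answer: -338100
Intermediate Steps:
S = 49 (S = 7² = 49)
L(C) = 49*C²
L(10)*(-145 + 76) = (49*10²)*(-145 + 76) = (49*100)*(-69) = 4900*(-69) = -338100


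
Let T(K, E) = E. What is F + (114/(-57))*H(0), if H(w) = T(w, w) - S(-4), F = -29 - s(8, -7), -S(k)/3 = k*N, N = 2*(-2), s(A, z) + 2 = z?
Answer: -116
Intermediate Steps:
s(A, z) = -2 + z
N = -4
S(k) = 12*k (S(k) = -3*k*(-4) = -(-12)*k = 12*k)
F = -20 (F = -29 - (-2 - 7) = -29 - 1*(-9) = -29 + 9 = -20)
H(w) = 48 + w (H(w) = w - 12*(-4) = w - 1*(-48) = w + 48 = 48 + w)
F + (114/(-57))*H(0) = -20 + (114/(-57))*(48 + 0) = -20 + (114*(-1/57))*48 = -20 - 2*48 = -20 - 96 = -116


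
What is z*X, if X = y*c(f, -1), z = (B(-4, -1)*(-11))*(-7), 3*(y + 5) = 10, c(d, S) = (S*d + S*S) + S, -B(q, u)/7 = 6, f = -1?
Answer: 5390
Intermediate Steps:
B(q, u) = -42 (B(q, u) = -7*6 = -42)
c(d, S) = S + S² + S*d (c(d, S) = (S*d + S²) + S = (S² + S*d) + S = S + S² + S*d)
y = -5/3 (y = -5 + (⅓)*10 = -5 + 10/3 = -5/3 ≈ -1.6667)
z = -3234 (z = -42*(-11)*(-7) = 462*(-7) = -3234)
X = -5/3 (X = -(-5)*(1 - 1 - 1)/3 = -(-5)*(-1)/3 = -5/3*1 = -5/3 ≈ -1.6667)
z*X = -3234*(-5/3) = 5390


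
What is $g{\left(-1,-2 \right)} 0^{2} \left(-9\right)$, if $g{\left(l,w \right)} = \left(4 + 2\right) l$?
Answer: $0$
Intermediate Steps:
$g{\left(l,w \right)} = 6 l$
$g{\left(-1,-2 \right)} 0^{2} \left(-9\right) = 6 \left(-1\right) 0^{2} \left(-9\right) = \left(-6\right) 0 \left(-9\right) = 0 \left(-9\right) = 0$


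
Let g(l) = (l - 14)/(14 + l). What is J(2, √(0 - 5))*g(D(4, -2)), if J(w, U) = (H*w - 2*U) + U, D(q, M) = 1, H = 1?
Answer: -26/15 + 13*I*√5/15 ≈ -1.7333 + 1.9379*I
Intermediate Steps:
g(l) = (-14 + l)/(14 + l)
J(w, U) = w - U (J(w, U) = (1*w - 2*U) + U = (w - 2*U) + U = w - U)
J(2, √(0 - 5))*g(D(4, -2)) = (2 - √(0 - 5))*((-14 + 1)/(14 + 1)) = (2 - √(-5))*(-13/15) = (2 - I*√5)*((1/15)*(-13)) = (2 - I*√5)*(-13/15) = -26/15 + 13*I*√5/15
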